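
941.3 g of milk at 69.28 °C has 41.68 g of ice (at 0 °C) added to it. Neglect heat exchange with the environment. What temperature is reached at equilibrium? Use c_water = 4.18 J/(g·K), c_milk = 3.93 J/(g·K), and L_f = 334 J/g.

T_f ≈ 62.6 °C

Energy balance with sensible and latent terms:
fusion: m_ice L_f = 41.68×334 = 13921; meltwater 0→T: 41.68×4.18×T = 174.22 T; milk cools: 941.3×3.93×(T − 69.28) = 3699.3(T − 69.28)
3873.5 T = 256288 − 13921 = 242367
T ≈ 62.57 °C. Since T > 0 °C, the all-ice-melts assumption holds.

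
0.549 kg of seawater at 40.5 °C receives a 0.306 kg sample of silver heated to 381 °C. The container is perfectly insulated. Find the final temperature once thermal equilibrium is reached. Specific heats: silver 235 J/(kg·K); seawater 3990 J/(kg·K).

T_f ≈ 51.3 °C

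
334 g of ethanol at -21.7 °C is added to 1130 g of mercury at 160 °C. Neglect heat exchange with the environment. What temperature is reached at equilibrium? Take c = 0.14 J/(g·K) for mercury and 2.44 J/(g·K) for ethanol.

T_f ≈ 7.8 °C

Setting the total heat transfer to zero:
1130×0.14×(T − 160) + 334×2.44×(T − (-21.7)) = 0
973.16 T = 7627.4
T ≈ 7.84 °C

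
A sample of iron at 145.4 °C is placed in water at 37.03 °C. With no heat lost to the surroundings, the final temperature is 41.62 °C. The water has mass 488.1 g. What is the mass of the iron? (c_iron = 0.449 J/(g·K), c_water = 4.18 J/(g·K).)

Taking heat into each body as positive, Σ m c ΔT = 0:
m·0.449·(41.62 − 145.4) + 488.1·4.18·(41.62 − 37.03) = 0
-46.6 m = -9364.8
m = -9364.8/-46.6 ≈ 201 g

m ≈ 201 g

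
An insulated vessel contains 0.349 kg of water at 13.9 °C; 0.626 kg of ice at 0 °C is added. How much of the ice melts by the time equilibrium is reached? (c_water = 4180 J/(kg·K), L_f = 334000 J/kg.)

m_melted ≈ 0.0607 kg

Water can give up m c ΔT = 0.349·4180·13.9 = 20278 J before reaching 0 °C.
To melt every bit of ice: 0.626·334000 = 209084 J.
Since 20278 < 209084 J, not all the ice melts; equilibrium is at 0 °C.
m_melt = 20278 / L_f = 0.06071 kg.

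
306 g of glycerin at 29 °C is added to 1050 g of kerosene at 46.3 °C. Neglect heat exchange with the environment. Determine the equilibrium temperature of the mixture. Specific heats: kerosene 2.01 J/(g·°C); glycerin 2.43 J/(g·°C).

T_f ≈ 41.8 °C

|Q_kerosene| = |Q_glycerin|:
1050·2.01·(46.3 − T) = 306·2.43·(T − 29)
2110.5(46.3 − T) = 743.58(T − 29)
2854.1 T = 119280  ⇒  T ≈ 41.79 °C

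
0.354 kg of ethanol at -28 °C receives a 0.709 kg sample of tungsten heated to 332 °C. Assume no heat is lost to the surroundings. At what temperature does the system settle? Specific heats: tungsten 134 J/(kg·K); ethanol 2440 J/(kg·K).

T_f is the heat-capacity-weighted average of the initial temperatures:
T_f = (95.01·332 + 863.76·(-28)) / (95.01 + 863.76)
    = 7356.7 / 958.77 ≈ 7.67 °C

T_f ≈ 7.7 °C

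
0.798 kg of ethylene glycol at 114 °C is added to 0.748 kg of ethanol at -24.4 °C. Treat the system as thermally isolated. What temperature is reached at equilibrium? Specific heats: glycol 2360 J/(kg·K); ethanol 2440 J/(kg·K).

Setting the total heat transfer to zero:
0.798×2360×(T − 114) + 0.748×2440×(T − (-24.4)) = 0
(1883.3 + 1825.1) T = 1883.3×114 + 1825.1×(-24.4)
T = 170161/3708.4 ≈ 45.89 °C

T_f ≈ 45.9 °C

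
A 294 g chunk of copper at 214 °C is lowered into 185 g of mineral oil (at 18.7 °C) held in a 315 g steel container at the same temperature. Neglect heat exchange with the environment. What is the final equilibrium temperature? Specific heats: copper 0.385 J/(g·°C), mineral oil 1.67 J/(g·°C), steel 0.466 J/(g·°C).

Net heat exchanged in the isolated system is zero:
294·0.385·(T − 214) + 185·1.67·(T − 18.7) + 315·0.466·(T − 18.7) = 0
568.93 T = 32745
T ≈ 57.56 °C

T_f ≈ 57.6 °C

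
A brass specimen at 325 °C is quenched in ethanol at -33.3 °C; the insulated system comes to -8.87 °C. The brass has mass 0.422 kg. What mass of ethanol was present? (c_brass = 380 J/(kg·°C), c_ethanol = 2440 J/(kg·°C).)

Net heat exchanged in the isolated system is zero:
0.422·380·(-8.87 − 325) + m·2440·(-8.87 − (-33.3)) = 0
59609 m = 53539
m = 53539/59609 ≈ 0.8982 kg

m ≈ 0.898 kg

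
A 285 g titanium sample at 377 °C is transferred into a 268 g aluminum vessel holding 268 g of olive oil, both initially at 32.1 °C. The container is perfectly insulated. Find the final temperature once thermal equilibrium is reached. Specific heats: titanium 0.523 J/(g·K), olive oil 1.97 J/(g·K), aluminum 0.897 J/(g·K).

Net heat exchanged in the isolated system is zero:
285·0.523·(T − 377) + 268·1.97·(T − 32.1) + 268·0.897·(T − 32.1) = 0
149.06(T − 377) + 527.96(T − 32.1) + 240.4(T − 32.1) = 0
(149.06 + 527.96 + 240.4) T = 149.06·377 + 527.96·32.1 + 240.4·32.1
T ≈ 88.14 °C

T_f ≈ 88.1 °C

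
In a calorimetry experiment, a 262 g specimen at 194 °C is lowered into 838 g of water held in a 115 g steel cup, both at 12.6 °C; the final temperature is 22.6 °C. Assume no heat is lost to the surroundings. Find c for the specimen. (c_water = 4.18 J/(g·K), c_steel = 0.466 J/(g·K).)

c ≈ 0.792 J/(g·K)

Let T be the final temperature. ΣQ_i = 0:
262×c×(22.6 − 194) + 838×4.18×(22.6 − 12.6) + 115×0.466×(22.6 − 12.6) = 0
-44907 c = -35564
c = -35564/-44907 ≈ 0.792 J/(g·K)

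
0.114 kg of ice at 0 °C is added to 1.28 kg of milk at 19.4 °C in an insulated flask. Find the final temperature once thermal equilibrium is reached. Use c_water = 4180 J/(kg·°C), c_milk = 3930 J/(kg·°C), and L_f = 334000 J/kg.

T_f ≈ 10.8 °C

Energy balance with sensible and latent terms:
fusion: m_ice L_f = 0.114×334000 = 38076
  warm the meltwater: 476.52 T
  milk: 5030.4(T − 19.4)
5506.9 T = 97590 − 38076 = 59514
T ≈ 10.81 °C (positive, so assuming full melt was valid).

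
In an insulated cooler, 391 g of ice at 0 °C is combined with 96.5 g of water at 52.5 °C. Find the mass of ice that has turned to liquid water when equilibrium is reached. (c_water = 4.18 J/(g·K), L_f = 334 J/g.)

Water can give up m c ΔT = 96.5×4.18×52.5 = 21177 J before reaching 0 °C.
To melt every bit of ice: 391×334 = 130594 J.
That's not enough to melt it all — equilibrium is at 0 °C with ice remaining.
m_melt = 21177 / L_f = 63.4 g.

m_melted ≈ 63.4 g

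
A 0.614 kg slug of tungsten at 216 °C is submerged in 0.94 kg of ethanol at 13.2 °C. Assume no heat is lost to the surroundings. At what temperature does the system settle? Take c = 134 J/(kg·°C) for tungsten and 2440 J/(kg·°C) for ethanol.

|Q_tungsten| = |Q_ethanol|:
0.614·134·(216 − T) = 0.94·2440·(T − 13.2)
82.28(216 − T) = 2293.6(T − 13.2)
2375.9 T = 48047  ⇒  T ≈ 20.22 °C

T_f ≈ 20.2 °C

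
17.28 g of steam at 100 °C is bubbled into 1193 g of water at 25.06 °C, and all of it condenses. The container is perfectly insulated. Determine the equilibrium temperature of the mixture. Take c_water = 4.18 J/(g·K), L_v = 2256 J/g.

T_f ≈ 33.8 °C

Energy conservation, ΣQ = 0:
latent heat released on condensation: 17.28·2256 = 38984; condensate cools 100→T: 17.28·4.18·(T − 100) = 72.23(T − 100); original water: 4986.7(T − 25.06)
5059 T = 38984 + 7223 + 124968 = 171174
T ≈ 33.84 °C — below 100 °C, confirming all the steam condensed.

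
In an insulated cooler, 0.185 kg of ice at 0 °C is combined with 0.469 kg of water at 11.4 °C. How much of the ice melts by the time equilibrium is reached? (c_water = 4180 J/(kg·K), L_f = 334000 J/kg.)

Water can give up m c ΔT = 0.469·4180·11.4 = 22349 J before reaching 0 °C.
To melt every bit of ice: 0.185·334000 = 61790 J.
That's not enough to melt it all — equilibrium is at 0 °C with ice remaining.
Mass melted = 22349/334000 ≈ 0.06691 kg.

m_melted ≈ 0.0669 kg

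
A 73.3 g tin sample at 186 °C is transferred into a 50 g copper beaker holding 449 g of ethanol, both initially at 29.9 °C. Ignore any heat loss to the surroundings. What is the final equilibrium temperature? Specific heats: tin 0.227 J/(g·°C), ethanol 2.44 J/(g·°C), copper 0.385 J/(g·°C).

T_f ≈ 32.2 °C

Let T be the final temperature. ΣQ_i = 0:
73.3*0.227*(T − 186) + 449*2.44*(T − 29.9) + 50*0.385*(T − 29.9) = 0
1131.4 T = 36428
T ≈ 32.20 °C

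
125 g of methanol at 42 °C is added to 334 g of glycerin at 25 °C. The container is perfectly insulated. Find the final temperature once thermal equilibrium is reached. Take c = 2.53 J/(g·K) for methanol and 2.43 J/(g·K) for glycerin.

T_f ≈ 29.8 °C

Heat lost by the methanol equals heat gained by the glycerin:
125·2.53·(42 − T) = 334·2.43·(T − 25)
316.25(42 − T) = 811.62(T − 25)
1127.9 T = 33573  ⇒  T ≈ 29.77 °C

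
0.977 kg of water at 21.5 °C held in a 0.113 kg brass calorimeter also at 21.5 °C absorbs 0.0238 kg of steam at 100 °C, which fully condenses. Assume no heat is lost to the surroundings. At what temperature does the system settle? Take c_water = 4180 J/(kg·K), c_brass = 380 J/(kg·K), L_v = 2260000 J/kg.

Energy balance with sensible and latent terms:
condense steam: −0.0238×2260000 = −53788; condensed water 100 °C→T: 99.48(T − 100); original water: 4083.9(T − 21.5); brass cup: 0.113×380×(T − 21.5) = 42.94(T − 21.5)
4226.3 T = 53788 + 9948.4 + 88726 = 152463
T ≈ 36.07 °C, under the boiling point, so the assumption holds.

T_f ≈ 36.1 °C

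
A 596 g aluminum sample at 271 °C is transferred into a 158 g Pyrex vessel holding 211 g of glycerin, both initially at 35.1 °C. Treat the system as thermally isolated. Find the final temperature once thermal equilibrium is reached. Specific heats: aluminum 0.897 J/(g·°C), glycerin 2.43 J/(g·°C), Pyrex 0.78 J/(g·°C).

T_f ≈ 142.8 °C

T_f = Σ m_i c_i T_i / Σ m_i c_i:
T_f = (534.61·271 + 512.73·35.1 + 123.24·35.1) / (534.61 + 512.73 + 123.24)
    = 167202 / 1170.6 ≈ 142.84 °C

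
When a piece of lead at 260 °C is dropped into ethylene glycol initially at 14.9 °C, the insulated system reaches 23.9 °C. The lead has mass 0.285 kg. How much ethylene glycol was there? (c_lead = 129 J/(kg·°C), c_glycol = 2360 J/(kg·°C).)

m ≈ 0.409 kg

Heat lost by the lead = heat gained by the glycol:
0.285·129·(260 − 23.9) = m·2360·(23.9 − 14.9)
21240 m = 8680.2  ⇒  m ≈ 0.4087 kg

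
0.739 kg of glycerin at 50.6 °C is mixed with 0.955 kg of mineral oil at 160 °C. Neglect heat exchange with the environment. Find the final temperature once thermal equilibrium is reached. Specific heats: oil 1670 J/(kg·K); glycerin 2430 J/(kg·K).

Setting the total heat transfer to zero:
0.955·1670·(T − 160) + 0.739·2430·(T − 50.6) = 0
1594.8(T − 160) + 1795.8(T − 50.6) = 0
3390.6 T = 346042
T ≈ 102.06 °C

T_f ≈ 102.1 °C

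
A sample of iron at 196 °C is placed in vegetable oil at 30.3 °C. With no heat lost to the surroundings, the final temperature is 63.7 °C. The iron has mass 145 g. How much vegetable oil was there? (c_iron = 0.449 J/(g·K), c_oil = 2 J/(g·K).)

m ≈ 129 g

|Q_iron| = |Q_oil|:
145×0.449×(196 − 63.7) = m×2×(63.7 − 30.3)
66.8 m = 8613.4  ⇒  m ≈ 128.9 g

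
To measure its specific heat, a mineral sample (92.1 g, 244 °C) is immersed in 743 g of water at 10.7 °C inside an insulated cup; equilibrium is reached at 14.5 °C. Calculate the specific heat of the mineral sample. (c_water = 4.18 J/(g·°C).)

Let T be the final temperature. ΣQ_i = 0:
92.1×c×(14.5 − 244) + 743×4.18×(14.5 − 10.7) = 0
-21137 c = -11802
c = -11802/-21137 ≈ 0.5583 J/(g·°C)

c ≈ 0.558 J/(g·°C)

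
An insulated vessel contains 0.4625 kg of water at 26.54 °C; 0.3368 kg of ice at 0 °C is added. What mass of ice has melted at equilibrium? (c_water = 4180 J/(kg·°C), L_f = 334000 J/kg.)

Water can give up m c ΔT = 0.4625×4180×26.54 = 51308 J before reaching 0 °C.
Melting all 0.3368 kg of ice would need 0.3368×334000 = 112491 J.
51308 J < 112491 J, so only part of the ice melts and the system sits at 0 °C.
m_melted×334000 = 51308  ⇒  m_melted ≈ 0.1536 kg.

m_melted ≈ 0.154 kg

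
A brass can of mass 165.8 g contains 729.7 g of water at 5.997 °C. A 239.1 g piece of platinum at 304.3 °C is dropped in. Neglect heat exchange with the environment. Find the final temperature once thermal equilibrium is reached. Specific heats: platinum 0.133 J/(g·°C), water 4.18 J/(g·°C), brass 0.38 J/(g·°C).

T_f ≈ 9.0 °C

Let T be the final temperature. ΣQ_i = 0:
239.1×0.133×(T − 304.3) + 729.7×4.18×(T − 5.997) + 165.8×0.38×(T − 5.997) = 0
31.8(T − 304.3) + 3050.1(T − 5.997) + 63(T − 5.997) = 0
(31.8 + 3050.1 + 63) T = 31.8×304.3 + 3050.1×5.997 + 63×5.997
T = 28346/3145 ≈ 9.01 °C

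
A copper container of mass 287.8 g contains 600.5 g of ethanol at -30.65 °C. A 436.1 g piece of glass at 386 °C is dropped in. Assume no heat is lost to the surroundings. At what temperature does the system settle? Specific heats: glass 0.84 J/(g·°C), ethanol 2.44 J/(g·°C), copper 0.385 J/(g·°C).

T_f is the heat-capacity-weighted average of the initial temperatures:
T_f = (366.32×386 + 1465.2×(-30.65) + 110.8×(-30.65)) / (366.32 + 1465.2 + 110.8)
    = 93096 / 1942.3 ≈ 47.93 °C

T_f ≈ 47.9 °C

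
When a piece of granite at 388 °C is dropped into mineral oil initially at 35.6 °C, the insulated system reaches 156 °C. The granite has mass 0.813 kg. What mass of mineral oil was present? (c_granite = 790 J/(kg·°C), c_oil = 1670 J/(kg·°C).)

m ≈ 0.741 kg

Setting the total heat transfer to zero:
0.813·790·(156 − 388) + m·1670·(156 − 35.6) = 0
201068 m = 149007
m = 149007/201068 ≈ 0.7411 kg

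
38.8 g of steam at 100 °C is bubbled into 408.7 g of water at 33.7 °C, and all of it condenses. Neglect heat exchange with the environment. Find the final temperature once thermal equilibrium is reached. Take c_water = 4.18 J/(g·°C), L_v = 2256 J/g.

T_f ≈ 86.2 °C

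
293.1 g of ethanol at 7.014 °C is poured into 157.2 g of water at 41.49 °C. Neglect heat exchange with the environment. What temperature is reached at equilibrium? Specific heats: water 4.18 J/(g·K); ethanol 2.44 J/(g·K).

T_f ≈ 23.5 °C

Set heat shed by the hot body equal to heat absorbed by the cold body:
157.2·4.18·(41.49 − T) = 293.1·2.44·(T − 7.014)
657.1(41.49 − T) = 715.16(T − 7.014)
1372.3 T = 32279  ⇒  T ≈ 23.52 °C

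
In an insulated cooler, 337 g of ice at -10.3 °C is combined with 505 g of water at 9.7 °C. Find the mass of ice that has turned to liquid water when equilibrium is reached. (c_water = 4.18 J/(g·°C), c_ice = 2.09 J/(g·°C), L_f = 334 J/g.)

m_melted ≈ 39.6 g

Heat available from the water dropping to 0 °C: 505·4.18·9.7 = 20476 J.
Of that, 337·2.09·10.3 = 7254.6 J goes to bring the ice to 0 °C, leaving 13221 J.
Fully melting the ice requires m_ice L_f = 337·334 = 112558 J.
13221 J < 112558 J, so only part of the ice melts and the system sits at 0 °C.
Mass melted = 13221/334 ≈ 39.58 g.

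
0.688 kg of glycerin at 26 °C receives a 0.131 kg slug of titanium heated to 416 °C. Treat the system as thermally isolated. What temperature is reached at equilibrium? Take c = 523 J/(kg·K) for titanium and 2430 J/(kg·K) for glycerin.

T_f ≈ 41.4 °C

With ΣQ=0 the equilibrium temperature is the m·c-weighted mean:
T_f = (68.51·416 + 1671.8·26) / (68.51 + 1671.8)
    = 71969 / 1740.4 ≈ 41.35 °C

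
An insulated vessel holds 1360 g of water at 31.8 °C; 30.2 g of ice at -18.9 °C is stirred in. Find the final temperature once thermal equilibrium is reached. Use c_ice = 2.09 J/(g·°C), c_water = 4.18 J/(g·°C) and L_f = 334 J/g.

Sum of m c ΔT and latent-heat terms is zero:
ice -18.9→0 °C: 30.2·2.09·18.9 = 1192.9
  melt ice: 30.2·334 = 10087
  warm the meltwater: 126.24 T
  water cools: 1360·4.18·(T − 31.8) = 5684.8(T − 31.8)
5811 T = 180777 − 11280 = 169497
T ≈ 29.17 °C — above 0 °C, consistent with complete melting.

T_f ≈ 29.2 °C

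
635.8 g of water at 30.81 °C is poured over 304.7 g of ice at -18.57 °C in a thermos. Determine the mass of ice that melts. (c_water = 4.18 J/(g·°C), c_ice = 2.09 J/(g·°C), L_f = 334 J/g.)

Water can give up m c ΔT = 635.8·4.18·30.81 = 81882 J before reaching 0 °C.
Of that, 304.7·2.09·18.57 = 11826 J goes to bring the ice to 0 °C, leaving 70056 J.
Melting all 304.7 g of ice would need 304.7·334 = 101770 J.
70056 J < 101770 J, so only part of the ice melts and the system sits at 0 °C.
m_melted·334 = 70056  ⇒  m_melted ≈ 209.7 g.

m_melted ≈ 210 g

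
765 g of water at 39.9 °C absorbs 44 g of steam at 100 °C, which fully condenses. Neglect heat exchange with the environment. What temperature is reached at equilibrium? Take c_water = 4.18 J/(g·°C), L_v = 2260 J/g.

T_f ≈ 72.6 °C

Conservation of energy gives ΣQ = 0:
latent heat released on condensation: 44×2260 = 99440; condensed water 100 °C→T: 183.92(T − 100); water warms: 765×4.18×(T − 39.9) = 3197.7(T − 39.9)
3381.6 T = 99440 + 18392 + 127588 = 245420
T ≈ 72.57 °C, under the boiling point, so the assumption holds.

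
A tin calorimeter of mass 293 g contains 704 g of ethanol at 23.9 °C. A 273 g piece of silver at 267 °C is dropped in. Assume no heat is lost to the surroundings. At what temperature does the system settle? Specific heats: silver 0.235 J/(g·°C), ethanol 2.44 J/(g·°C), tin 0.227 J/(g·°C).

T_f ≈ 32.3 °C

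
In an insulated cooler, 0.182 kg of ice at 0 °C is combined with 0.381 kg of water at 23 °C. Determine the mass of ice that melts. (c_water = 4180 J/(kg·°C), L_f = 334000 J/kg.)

m_melted ≈ 0.11 kg

Cooling the water to 0 °C releases 0.381·4180·23 = 36629 J.
Fully melting the ice requires m_ice L_f = 0.182·334000 = 60788 J.
Since 36629 < 60788 J, not all the ice melts; equilibrium is at 0 °C.
m_melt = 36629 / L_f = 0.1097 kg.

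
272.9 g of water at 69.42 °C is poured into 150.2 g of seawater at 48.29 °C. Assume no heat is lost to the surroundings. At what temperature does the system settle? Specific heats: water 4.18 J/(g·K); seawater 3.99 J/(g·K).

T_f is the heat-capacity-weighted average of the initial temperatures:
T_f = (1140.7·69.42 + 599.3·48.29) / (1140.7 + 599.3)
    = 108129 / 1740 ≈ 62.14 °C

T_f ≈ 62.1 °C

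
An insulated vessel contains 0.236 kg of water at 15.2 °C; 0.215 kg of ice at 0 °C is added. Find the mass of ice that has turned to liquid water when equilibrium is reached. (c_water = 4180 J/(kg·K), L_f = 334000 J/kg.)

Water can give up m c ΔT = 0.236·4180·15.2 = 14994 J before reaching 0 °C.
To melt every bit of ice: 0.215·334000 = 71810 J.
That's not enough to melt it all — equilibrium is at 0 °C with ice remaining.
m_melted·334000 = 14994  ⇒  m_melted ≈ 0.04489 kg.

m_melted ≈ 0.0449 kg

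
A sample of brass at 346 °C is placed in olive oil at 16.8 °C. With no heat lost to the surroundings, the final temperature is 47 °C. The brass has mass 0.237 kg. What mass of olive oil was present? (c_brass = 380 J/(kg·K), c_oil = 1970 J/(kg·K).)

Taking heat into each body as positive, Σ m c ΔT = 0:
0.237×380×(47 − 346) + m×1970×(47 − 16.8) = 0
59494 m = 26928
m = 26928/59494 ≈ 0.4526 kg

m ≈ 0.453 kg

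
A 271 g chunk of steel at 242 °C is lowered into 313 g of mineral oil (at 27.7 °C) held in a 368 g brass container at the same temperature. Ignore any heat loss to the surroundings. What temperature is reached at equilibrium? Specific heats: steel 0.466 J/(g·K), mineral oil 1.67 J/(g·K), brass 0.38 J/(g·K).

T_f ≈ 62.0 °C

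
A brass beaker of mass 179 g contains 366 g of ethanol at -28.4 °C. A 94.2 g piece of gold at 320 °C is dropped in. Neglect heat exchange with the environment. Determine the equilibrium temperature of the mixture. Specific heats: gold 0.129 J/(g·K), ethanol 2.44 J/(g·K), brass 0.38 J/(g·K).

Heat gained plus heat lost sum to zero:
94.2*0.129*(T − 320) + 366*2.44*(T − (-28.4)) + 179*0.38*(T − (-28.4)) = 0
12.15(T − 320) + 893.04(T − (-28.4)) + 68.02(T − (-28.4)) = 0
(12.15 + 893.04 + 68.02) T = 12.15*320 + 893.04*(-28.4) + 68.02*(-28.4)
T = -23406/973.21 ≈ -24.05 °C

T_f ≈ -24.0 °C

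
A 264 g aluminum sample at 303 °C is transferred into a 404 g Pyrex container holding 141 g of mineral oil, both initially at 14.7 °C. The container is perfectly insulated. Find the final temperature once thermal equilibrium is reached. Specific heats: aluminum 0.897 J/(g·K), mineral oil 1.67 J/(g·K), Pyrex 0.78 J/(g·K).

T_f ≈ 101.4 °C

Energy conservation, ΣQ = 0:
264×0.897×(T − 303) + 141×1.67×(T − 14.7) + 404×0.78×(T − 14.7) = 0
236.81(T − 303) + 235.47(T − 14.7) + 315.12(T − 14.7) = 0
787.4 T = 79846
T = 79846 / 787.4 = 101 °C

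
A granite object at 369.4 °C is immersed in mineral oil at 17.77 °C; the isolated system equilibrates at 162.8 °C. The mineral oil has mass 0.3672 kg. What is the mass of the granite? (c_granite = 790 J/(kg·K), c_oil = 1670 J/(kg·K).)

Heat lost by the granite = heat gained by the oil:
m×790×(369.4 − 162.8) = 0.3672×1670×(162.8 − 17.77)
163214 m = 88936  ⇒  m ≈ 0.5449 kg

m ≈ 0.545 kg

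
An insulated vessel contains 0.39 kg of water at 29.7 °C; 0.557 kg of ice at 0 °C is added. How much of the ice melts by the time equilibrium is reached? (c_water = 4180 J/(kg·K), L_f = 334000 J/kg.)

m_melted ≈ 0.145 kg

Heat available from the water dropping to 0 °C: 0.39×4180×29.7 = 48417 J.
Fully melting the ice requires m_ice L_f = 0.557×334000 = 186038 J.
Since 48417 < 186038 J, not all the ice melts; equilibrium is at 0 °C.
m_melted×334000 = 48417  ⇒  m_melted ≈ 0.145 kg.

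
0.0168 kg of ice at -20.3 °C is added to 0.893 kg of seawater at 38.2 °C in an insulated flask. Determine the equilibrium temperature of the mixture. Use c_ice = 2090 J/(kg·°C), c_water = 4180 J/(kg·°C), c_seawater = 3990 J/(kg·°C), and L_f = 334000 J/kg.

Net heat exchanged in the isolated system is zero:
ice -20.3→0 °C: 0.0168×2090×20.3 = 712.77; melt ice: 0.0168×334000 = 5611.2; meltwater 0→T: 0.0168×4180×T = 70.22 T; seawater cools: 0.893×3990×(T − 38.2) = 3563.1(T − 38.2)
3633.3 T = 136109 − 6324 = 129785
T ≈ 35.72 °C. Since T > 0 °C, the all-ice-melts assumption holds.

T_f ≈ 35.7 °C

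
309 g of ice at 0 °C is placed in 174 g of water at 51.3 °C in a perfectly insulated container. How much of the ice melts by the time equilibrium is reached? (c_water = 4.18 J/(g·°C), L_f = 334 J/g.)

Cooling the water to 0 °C releases 174·4.18·51.3 = 37312 J.
Melting all 309 g of ice would need 309·334 = 103206 J.
That's not enough to melt it all — equilibrium is at 0 °C with ice remaining.
Mass melted = 37312/334 ≈ 111.7 g.

m_melted ≈ 112 g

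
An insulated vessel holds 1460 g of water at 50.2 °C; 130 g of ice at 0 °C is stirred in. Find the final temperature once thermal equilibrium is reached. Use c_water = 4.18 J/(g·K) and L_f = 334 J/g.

Energy conservation, ΣQ = 0:
latent heat to melt: 130·334 = 43420
  meltwater 0→T: 130·4.18·T = 543.4 T
  water: 6102.8(T − 50.2)
6646.2 T = 306361 − 43420 = 262941
T ≈ 39.56 °C — above 0 °C, consistent with complete melting.

T_f ≈ 39.6 °C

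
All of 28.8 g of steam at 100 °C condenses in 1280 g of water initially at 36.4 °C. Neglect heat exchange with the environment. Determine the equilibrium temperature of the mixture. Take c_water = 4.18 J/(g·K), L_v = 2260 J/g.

Setting the total heat transfer to zero:
steam→water at 100 °C releases m L_v = 28.8·2260 = 65088; condensate cools 100→T: 28.8·4.18·(T − 100) = 120.38(T − 100); water warms: 1280·4.18·(T − 36.4) = 5350.4(T − 36.4)
5470.8 T = 65088 + 12038 + 194755 = 271881
T ≈ 49.70 °C (< 100 °C, so full condensation is consistent).

T_f ≈ 49.7 °C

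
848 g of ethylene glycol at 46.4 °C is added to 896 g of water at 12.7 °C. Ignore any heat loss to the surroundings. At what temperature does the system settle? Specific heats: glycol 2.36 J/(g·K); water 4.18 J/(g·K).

With ΣQ=0 the equilibrium temperature is the m·c-weighted mean:
T_f = (2001.3*46.4 + 3745.3*12.7) / (2001.3 + 3745.3)
    = 140424 / 5746.6 ≈ 24.44 °C

T_f ≈ 24.4 °C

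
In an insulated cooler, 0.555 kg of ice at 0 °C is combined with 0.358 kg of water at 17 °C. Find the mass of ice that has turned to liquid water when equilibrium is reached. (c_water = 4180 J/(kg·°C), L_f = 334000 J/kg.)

m_melted ≈ 0.0762 kg

Water can give up m c ΔT = 0.358×4180×17 = 25439 J before reaching 0 °C.
To melt every bit of ice: 0.555×334000 = 185370 J.
That's not enough to melt it all — equilibrium is at 0 °C with ice remaining.
Mass melted = 25439/334000 ≈ 0.07617 kg.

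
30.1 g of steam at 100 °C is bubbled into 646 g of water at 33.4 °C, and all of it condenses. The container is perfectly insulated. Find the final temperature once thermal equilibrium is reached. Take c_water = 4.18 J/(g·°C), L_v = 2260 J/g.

Let T be the final temperature. ΣQ_i = 0:
latent heat released on condensation: 30.1·2260 = 68026
  condensate cools 100→T: 30.1·4.18·(T − 100) = 125.82(T − 100)
  original water: 2700.3(T − 33.4)
2826.1 T = 68026 + 12582 + 90189 = 170797
T ≈ 60.44 °C, under the boiling point, so the assumption holds.

T_f ≈ 60.4 °C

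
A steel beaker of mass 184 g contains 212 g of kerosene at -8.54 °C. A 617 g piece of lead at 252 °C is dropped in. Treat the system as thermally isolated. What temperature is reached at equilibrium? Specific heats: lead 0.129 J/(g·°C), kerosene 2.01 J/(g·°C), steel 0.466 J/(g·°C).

Heat gained plus heat lost sum to zero:
617*0.129*(T − 252) + 212*2.01*(T − (-8.54)) + 184*0.466*(T − (-8.54)) = 0
79.59(T − 252) + 426.12(T − (-8.54)) + 85.74(T − (-8.54)) = 0
591.46 T = 15686
T = 15686/591.46 ≈ 26.52 °C

T_f ≈ 26.5 °C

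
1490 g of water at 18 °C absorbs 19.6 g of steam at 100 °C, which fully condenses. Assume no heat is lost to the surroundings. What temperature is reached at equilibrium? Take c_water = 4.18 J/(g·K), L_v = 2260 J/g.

Heat gained plus heat lost sum to zero:
condense steam: −19.6·2260 = −44296; condensate cools 100→T: 19.6·4.18·(T − 100) = 81.93(T − 100); original water: 6228.2(T − 18)
6310.1 T = 44296 + 8192.8 + 112108 = 164596
T ≈ 26.08 °C — below 100 °C, confirming all the steam condensed.

T_f ≈ 26.1 °C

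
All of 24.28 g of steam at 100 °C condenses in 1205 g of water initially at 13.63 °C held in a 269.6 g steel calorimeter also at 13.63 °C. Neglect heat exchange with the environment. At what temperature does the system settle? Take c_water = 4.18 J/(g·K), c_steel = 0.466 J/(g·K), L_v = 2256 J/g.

Energy conservation, ΣQ = 0:
latent heat released on condensation: 24.28×2256 = 54776
  condensate cools 100→T: 24.28×4.18×(T − 100) = 101.49(T − 100)
  water warms: 1205×4.18×(T − 13.63) = 5036.9(T − 13.63)
  steel cup: 269.6×0.466×(T − 13.63) = 125.63(T − 13.63)
5264 T = 54776 + 10149 + 70365 = 135290
T ≈ 25.70 °C (< 100 °C, so full condensation is consistent).

T_f ≈ 25.7 °C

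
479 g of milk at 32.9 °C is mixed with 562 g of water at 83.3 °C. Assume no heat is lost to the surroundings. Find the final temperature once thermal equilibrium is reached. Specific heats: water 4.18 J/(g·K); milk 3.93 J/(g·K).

Taking heat into each body as positive, Σ m c ΔT = 0:
562*4.18*(T − 83.3) + 479*3.93*(T − 32.9) = 0
4231.6 T = 257618
T = 257618/4231.6 ≈ 60.88 °C

T_f ≈ 60.9 °C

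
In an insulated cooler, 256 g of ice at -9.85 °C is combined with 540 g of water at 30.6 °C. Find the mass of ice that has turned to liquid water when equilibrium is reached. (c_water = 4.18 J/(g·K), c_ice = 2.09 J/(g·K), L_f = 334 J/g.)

Cooling the water to 0 °C releases 540×4.18×30.6 = 69070 J.
Of that, 256×2.09×9.85 = 5270.1 J goes to bring the ice to 0 °C, leaving 63800 J.
Melting all 256 g of ice would need 256×334 = 85504 J.
63800 J < 85504 J, so only part of the ice melts and the system sits at 0 °C.
m_melt = 63800 / L_f = 191 g.

m_melted ≈ 191 g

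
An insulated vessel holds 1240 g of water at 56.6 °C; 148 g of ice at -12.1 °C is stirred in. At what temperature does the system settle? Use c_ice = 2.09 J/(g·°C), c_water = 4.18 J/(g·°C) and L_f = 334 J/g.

Taking heat into each body as positive, Σ m c ΔT = 0:
warm ice to 0 °C: 148·2.09·(0 − (-12.1)) = 3742.8
  latent heat to melt: 148·334 = 49432
  meltwater 0→T: 148·4.18·T = 618.64 T
  water: 5183.2(T − 56.6)
5801.8 T = 293369 − 53175 = 240194
T ≈ 41.40 °C. Since T > 0 °C, the all-ice-melts assumption holds.

T_f ≈ 41.4 °C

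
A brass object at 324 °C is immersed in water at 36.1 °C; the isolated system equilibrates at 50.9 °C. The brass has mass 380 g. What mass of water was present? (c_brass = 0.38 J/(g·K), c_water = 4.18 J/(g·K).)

m ≈ 637 g

Heat lost by the brass = heat gained by the water:
380×0.38×(324 − 50.9) = m×4.18×(50.9 − 36.1)
61.86 m = 39436  ⇒  m ≈ 637.5 g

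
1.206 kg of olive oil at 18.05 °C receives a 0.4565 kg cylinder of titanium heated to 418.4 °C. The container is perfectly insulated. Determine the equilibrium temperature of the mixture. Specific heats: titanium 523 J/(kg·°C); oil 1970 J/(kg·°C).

Set heat shed by the hot body equal to heat absorbed by the cold body:
0.4565*523*(418.4 − T) = 1.206*1970*(T − 18.05)
238.75(418.4 − T) = 2375.8(T − 18.05)
2614.6 T = 142776  ⇒  T ≈ 54.61 °C

T_f ≈ 54.6 °C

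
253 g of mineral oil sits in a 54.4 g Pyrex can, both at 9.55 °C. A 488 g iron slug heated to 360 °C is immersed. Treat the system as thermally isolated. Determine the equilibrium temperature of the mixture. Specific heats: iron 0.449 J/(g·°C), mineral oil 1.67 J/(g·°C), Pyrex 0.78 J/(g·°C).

Conservation of energy gives ΣQ = 0:
488·0.449·(T − 360) + 253·1.67·(T − 9.55) + 54.4·0.78·(T − 9.55) = 0
219.11(T − 360) + 422.51(T − 9.55) + 42.43(T − 9.55) = 0
684.05 T = 83321
T ≈ 121.80 °C

T_f ≈ 121.8 °C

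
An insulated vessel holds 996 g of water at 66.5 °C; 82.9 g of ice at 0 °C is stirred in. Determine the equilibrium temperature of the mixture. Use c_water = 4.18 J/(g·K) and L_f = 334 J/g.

T_f ≈ 55.3 °C

Taking heat into each body as positive, Σ m c ΔT = 0:
melt ice: 82.9·334 = 27689; meltwater 0→T: 82.9·4.18·T = 346.52 T; water: 4163.3(T − 66.5)
4509.8 T = 276858 − 27689 = 249170
T ≈ 55.25 °C. Since T > 0 °C, the all-ice-melts assumption holds.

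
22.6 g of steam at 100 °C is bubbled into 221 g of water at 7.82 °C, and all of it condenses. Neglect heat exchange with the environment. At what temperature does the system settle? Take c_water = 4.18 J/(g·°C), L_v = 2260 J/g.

T_f ≈ 66.5 °C

Let T be the final temperature. ΣQ_i = 0:
latent heat released on condensation: 22.6×2260 = 51076; condensed water 100 °C→T: 94.47(T − 100); water warms: 221×4.18×(T − 7.82) = 923.78(T − 7.82)
1018.2 T = 51076 + 9446.8 + 7224 = 67747
T ≈ 66.53 °C — below 100 °C, confirming all the steam condensed.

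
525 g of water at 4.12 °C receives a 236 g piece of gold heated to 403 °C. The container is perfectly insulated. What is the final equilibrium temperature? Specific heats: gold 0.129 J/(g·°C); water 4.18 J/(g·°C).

T_f ≈ 9.6 °C

Conservation of energy gives ΣQ = 0:
236*0.129*(T − 403) + 525*4.18*(T − 4.12) = 0
30.44(T − 403) + 2194.5(T − 4.12) = 0
(30.44 + 2194.5) T = 30.44*403 + 2194.5*4.12
T = 21310 / 2224.9 = 9.58 °C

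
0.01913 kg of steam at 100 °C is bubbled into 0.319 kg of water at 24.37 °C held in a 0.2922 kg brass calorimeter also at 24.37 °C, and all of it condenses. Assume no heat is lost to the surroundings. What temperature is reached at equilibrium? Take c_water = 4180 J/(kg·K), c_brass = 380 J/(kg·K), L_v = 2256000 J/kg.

T_f ≈ 56.6 °C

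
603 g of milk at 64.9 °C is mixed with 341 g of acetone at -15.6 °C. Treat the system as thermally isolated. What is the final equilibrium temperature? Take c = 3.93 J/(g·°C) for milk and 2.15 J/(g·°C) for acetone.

T_f ≈ 45.9 °C

Setting the total heat transfer to zero:
603·3.93·(T − 64.9) + 341·2.15·(T − (-15.6)) = 0
2369.8(T − 64.9) + 733.15(T − (-15.6)) = 0
3102.9 T = 142362
T ≈ 45.88 °C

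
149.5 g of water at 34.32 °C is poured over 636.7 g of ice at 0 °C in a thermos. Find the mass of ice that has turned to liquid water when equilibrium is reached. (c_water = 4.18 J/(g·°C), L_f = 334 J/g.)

Water can give up m c ΔT = 149.5·4.18·34.32 = 21447 J before reaching 0 °C.
Fully melting the ice requires m_ice L_f = 636.7·334 = 212658 J.
Since 21447 < 212658 J, not all the ice melts; equilibrium is at 0 °C.
m_melted·334 = 21447  ⇒  m_melted ≈ 64.21 g.

m_melted ≈ 64.2 g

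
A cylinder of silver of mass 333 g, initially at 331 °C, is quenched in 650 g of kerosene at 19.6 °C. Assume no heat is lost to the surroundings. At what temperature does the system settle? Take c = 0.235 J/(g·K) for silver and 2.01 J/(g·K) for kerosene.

T_f ≈ 37.2 °C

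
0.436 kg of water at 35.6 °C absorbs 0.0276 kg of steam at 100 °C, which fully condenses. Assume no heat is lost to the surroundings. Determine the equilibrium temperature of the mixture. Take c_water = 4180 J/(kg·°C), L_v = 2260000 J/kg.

Heat gained plus heat lost sum to zero:
condense steam: −0.0276×2260000 = −62376; condensed water 100 °C→T: 115.37(T − 100); original water: 1822.5(T − 35.6)
1937.8 T = 62376 + 11537 + 64880 = 138793
T ≈ 71.62 °C — below 100 °C, confirming all the steam condensed.

T_f ≈ 71.6 °C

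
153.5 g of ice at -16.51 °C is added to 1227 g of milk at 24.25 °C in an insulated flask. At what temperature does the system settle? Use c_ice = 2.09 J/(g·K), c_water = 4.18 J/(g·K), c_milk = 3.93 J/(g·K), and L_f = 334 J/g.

T_f ≈ 11.0 °C

Let T be the final temperature. ΣQ_i = 0:
ice -16.51→0 °C: 153.5×2.09×16.51 = 5296.7; latent heat to melt: 153.5×334 = 51269; warm the meltwater: 641.63 T; milk cools: 1227×3.93×(T − 24.25) = 4822.1(T − 24.25)
5463.7 T = 116936 − 56566 = 60371
T ≈ 11.05 °C — above 0 °C, consistent with complete melting.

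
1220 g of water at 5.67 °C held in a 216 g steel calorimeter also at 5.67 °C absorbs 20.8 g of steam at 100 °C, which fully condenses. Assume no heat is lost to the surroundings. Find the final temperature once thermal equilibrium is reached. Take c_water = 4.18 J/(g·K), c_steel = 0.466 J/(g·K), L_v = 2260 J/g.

T_f ≈ 16.1 °C

Energy balance with sensible and latent terms:
latent heat released on condensation: 20.8×2260 = 47008; condensed water 100 °C→T: 86.94(T − 100); original water: 5099.6(T − 5.67); steel cup: 216×0.466×(T − 5.67) = 100.66(T − 5.67)
5287.2 T = 47008 + 8694.4 + 29485 = 85188
T ≈ 16.11 °C (< 100 °C, so full condensation is consistent).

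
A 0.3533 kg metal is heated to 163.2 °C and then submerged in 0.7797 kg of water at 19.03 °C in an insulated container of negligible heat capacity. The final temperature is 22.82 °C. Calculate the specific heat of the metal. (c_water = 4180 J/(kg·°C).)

c ≈ 249 J/(kg·°C)

Heat lost by the metal = heat gained by the water:
0.3533×c×(163.2 − 22.82) = 0.7797×4180×(22.82 − 19.03)
49.6 c = 12352  ⇒  c ≈ 249.1 J/(kg·°C)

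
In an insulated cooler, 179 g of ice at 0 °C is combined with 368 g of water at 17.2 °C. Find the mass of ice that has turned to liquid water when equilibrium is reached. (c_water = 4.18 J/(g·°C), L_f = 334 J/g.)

Cooling the water to 0 °C releases 368·4.18·17.2 = 26458 J.
Melting all 179 g of ice would need 179·334 = 59786 J.
26458 J < 59786 J, so only part of the ice melts and the system sits at 0 °C.
Mass melted = 26458/334 ≈ 79.21 g.

m_melted ≈ 79.2 g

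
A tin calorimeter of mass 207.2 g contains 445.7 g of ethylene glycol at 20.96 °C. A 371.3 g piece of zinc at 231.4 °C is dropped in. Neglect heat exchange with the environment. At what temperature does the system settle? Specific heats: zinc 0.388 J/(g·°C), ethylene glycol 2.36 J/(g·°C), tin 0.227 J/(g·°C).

T_f ≈ 45.4 °C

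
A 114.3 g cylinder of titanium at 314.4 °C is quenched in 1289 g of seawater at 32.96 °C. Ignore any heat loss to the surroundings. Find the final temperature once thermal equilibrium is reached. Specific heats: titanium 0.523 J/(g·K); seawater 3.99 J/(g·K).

T_f ≈ 36.2 °C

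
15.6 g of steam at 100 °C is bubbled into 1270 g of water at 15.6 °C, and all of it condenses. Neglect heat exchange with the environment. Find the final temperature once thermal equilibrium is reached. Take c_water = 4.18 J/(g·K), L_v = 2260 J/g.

T_f ≈ 23.2 °C

Conservation of energy gives ΣQ = 0:
condense steam: −15.6×2260 = −35256
  condensate cools 100→T: 15.6×4.18×(T − 100) = 65.21(T − 100)
  original water: 5308.6(T − 15.6)
5373.8 T = 35256 + 6520.8 + 82814 = 124591
T ≈ 23.18 °C, under the boiling point, so the assumption holds.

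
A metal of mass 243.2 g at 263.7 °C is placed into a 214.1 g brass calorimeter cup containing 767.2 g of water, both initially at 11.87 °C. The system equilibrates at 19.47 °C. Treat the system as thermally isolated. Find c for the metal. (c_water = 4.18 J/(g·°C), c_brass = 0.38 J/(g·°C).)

c ≈ 0.421 J/(g·°C)

Let T be the final temperature. ΣQ_i = 0:
243.2×c×(19.47 − 263.7) + 767.2×4.18×(19.47 − 11.87) + 214.1×0.38×(19.47 − 11.87) = 0
-59397 c = -24991
c = -24991/-59397 ≈ 0.4207 J/(g·°C)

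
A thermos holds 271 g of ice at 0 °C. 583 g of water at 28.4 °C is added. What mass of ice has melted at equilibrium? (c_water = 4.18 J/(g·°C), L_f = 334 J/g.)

m_melted ≈ 207 g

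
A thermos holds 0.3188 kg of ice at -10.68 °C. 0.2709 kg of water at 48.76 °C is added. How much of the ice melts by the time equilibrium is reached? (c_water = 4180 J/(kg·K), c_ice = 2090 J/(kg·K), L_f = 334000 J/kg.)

m_melted ≈ 0.144 kg

Water can give up m c ΔT = 0.2709×4180×48.76 = 55214 J before reaching 0 °C.
Warming the ice to 0 °C takes 0.3188×2090×10.68 = 7116 J, leaving 48098 J for melting.
To melt every bit of ice: 0.3188×334000 = 106479 J.
48098 J < 106479 J, so only part of the ice melts and the system sits at 0 °C.
Mass melted = 48098/334000 ≈ 0.144 kg.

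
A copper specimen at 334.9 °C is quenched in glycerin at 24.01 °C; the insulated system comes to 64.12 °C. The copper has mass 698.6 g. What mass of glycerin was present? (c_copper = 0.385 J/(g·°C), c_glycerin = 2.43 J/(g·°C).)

m ≈ 747 g

Conservation of energy gives ΣQ = 0:
698.6×0.385×(64.12 − 334.9) + m×2.43×(64.12 − 24.01) = 0
97.47 m = 72829
m = 72829/97.47 ≈ 747.2 g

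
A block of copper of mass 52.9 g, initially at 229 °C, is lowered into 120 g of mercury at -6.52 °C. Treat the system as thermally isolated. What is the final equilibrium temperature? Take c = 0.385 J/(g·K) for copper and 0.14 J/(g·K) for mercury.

T_f ≈ 122.5 °C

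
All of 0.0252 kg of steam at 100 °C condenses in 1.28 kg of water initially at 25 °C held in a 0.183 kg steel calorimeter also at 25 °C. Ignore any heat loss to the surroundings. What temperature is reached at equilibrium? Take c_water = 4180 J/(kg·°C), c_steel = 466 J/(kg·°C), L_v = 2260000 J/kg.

Sum of m c ΔT and latent-heat terms is zero:
condense steam: −0.0252×2260000 = −56952; condensate cools 100→T: 0.0252×4180×(T − 100) = 105.34(T − 100); water warms: 1.28×4180×(T − 25) = 5350.4(T − 25); cup: 85.28(T − 25)
5541 T = 56952 + 10534 + 135892 = 203378
T ≈ 36.70 °C, under the boiling point, so the assumption holds.

T_f ≈ 36.7 °C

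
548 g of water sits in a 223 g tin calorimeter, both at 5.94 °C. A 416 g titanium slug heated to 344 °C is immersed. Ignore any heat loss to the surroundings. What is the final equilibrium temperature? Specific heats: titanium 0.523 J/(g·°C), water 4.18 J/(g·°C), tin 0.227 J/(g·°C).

T_f ≈ 34.7 °C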